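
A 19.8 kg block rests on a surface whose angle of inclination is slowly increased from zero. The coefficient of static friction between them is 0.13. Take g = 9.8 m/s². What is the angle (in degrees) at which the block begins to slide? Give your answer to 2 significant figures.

At the threshold of sliding, static friction is at its maximum μ_s N and exactly balances the weight component along the incline: mg sin θ = μ_s mg cos θ.
Hence tan θ = μ_s = 0.13, so θ = arctan(0.13) = 7.4069°.

7.4°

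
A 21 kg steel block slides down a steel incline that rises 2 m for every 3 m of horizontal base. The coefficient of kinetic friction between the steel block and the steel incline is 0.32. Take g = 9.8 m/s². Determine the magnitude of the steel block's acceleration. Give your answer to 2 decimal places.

2.83 m/s²

Resolving the weight along the incline: the component pulling the steel block down the slope is mg sin 33.69° = 21 × 9.8 × 0.5547 = 114.157 N, and the normal force is N = mg cos 33.69° = 21 × 9.8 × 0.8321 = 171.246 N.
Kinetic friction acts up the slope with magnitude f = μN = 0.32 × 171.246 = 54.799 N.
Net force along the incline is 114.157 − 54.799 = 59.358 N, so a = 59.358 / 21 = 2.8266 m/s².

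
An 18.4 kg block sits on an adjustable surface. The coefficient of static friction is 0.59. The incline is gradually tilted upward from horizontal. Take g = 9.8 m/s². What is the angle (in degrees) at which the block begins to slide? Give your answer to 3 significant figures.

At the threshold of sliding, static friction is at its maximum μ_s N and exactly balances the weight component along the incline: mg sin θ = μ_s mg cos θ.
Hence tan θ = μ_s = 0.59, so θ = arctan(0.59) = 30.5406°.

30.5°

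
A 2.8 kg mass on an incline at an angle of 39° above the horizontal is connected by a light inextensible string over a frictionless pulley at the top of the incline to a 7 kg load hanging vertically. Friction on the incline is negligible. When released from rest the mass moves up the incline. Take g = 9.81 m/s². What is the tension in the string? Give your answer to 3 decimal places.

For the mass on the incline: the weight component along the slope is m₁g sin 39° = 2.8 × 9.81 × 0.6293 = 17.286 N and the normal force is N = m₁g cos 39° = 21.347 N.
Newton's second law for the mass (up-slope positive): T − 17.286 = 2.8 a. For the hanging load (downward positive): 7 × 9.81 − T = 7 a.
Adding the two equations eliminates T: 51.384 = 9.8 a, so a = 5.2433 m/s².
Then from the hanging load's equation, T = 7 × (9.81 − 5.2433) = 31.967 N.

31.967 N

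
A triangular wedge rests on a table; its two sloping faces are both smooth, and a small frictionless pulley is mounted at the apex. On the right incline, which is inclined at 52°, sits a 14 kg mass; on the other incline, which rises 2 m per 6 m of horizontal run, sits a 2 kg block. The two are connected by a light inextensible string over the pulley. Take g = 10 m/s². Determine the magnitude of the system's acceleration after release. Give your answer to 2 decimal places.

Resolve each weight along its own incline: the 14 kg mass has component 14 × 10 × sin 52° = 110.322 N down its slope, and the 2 kg mass has 2 × 10 × sin 18.43° = 6.325 N down its slope.
The 14 kg side's 110.322 N exceeds the other side's 6.325 N, so that mass slides down and the 2 kg mass slides up. Taking that direction as positive, Newton's second law for the whole system gives 110.322 − 6.325 = (14 + 2) a, so a = 103.997 / 16 = 6.4998 m/s².

6.50 m/s²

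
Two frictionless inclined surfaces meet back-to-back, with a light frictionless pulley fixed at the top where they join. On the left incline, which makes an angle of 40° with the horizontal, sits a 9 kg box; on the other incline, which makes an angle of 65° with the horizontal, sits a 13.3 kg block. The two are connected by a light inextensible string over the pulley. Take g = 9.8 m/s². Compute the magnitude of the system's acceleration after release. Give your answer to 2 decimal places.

2.75 m/s²

Resolve each weight along its own incline: the 9 kg mass has component 9 × 9.8 × sin 40° = 56.694 N down its slope, and the 13.3 kg mass has 13.3 × 9.8 × sin 65° = 118.128 N down its slope.
The 13.3 kg side's 118.128 N exceeds the other side's 56.694 N, so that mass slides down and the 9 kg mass slides up. Taking that direction as positive, Newton's second law for the whole system gives 118.128 − 56.694 = (9 + 13.3) a, so a = 61.434 / 22.3 = 2.7549 m/s².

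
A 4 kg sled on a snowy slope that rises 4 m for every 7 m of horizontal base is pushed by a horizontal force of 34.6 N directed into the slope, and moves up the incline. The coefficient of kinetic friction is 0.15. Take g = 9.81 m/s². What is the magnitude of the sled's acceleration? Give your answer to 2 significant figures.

The horizontal push has components F cos 29.74° = 34.6 × 0.8682 = 30.040 N up the incline and F sin 29.74° = 34.6 × 0.4961 = 17.165 N pressing into the surface.
The normal force is therefore N = mg cos 29.74° + F sin 29.74° = 34.068 + 17.165 = 51.233 N, and kinetic friction down the slope is μN = 0.15 × 51.233 = 7.685 N.
Along the incline: F cos 29.74° − mg sin 29.74° − μN = ma, so 30.040 − 19.467 − 7.685 = 4 a, giving a = 0.7220 m/s².

0.72 m/s²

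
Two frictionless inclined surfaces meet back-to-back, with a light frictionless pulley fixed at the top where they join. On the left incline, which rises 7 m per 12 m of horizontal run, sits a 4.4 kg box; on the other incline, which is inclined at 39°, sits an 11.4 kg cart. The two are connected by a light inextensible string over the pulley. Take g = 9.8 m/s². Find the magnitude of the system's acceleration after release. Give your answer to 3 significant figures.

Resolve each weight along its own incline: the 4.4 kg mass has component 4.4 × 9.8 × sin 30.26° = 21.727 N down its slope, and the 11.4 kg mass has 11.4 × 9.8 × sin 39° = 70.308 N down its slope.
The 11.4 kg side's 70.308 N exceeds the other side's 21.727 N, so that mass slides down and the 4.4 kg mass slides up. Taking that direction as positive, Newton's second law for the whole system gives 70.308 − 21.727 = (4.4 + 11.4) a, so a = 48.581 / 15.8 = 3.0747 m/s².

3.07 m/s²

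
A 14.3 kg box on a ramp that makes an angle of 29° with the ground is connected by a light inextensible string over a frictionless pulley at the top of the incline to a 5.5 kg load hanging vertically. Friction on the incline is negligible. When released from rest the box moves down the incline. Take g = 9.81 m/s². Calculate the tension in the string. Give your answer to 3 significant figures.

For the box on the incline: the weight component along the slope is m₁g sin 29° = 14.3 × 9.81 × 0.4848 = 68.009 N and the normal force is N = m₁g cos 29° = 122.694 N.
Newton's second law for the box (down-slope positive): 68.009 − T = 14.3 a. For the hanging load (upward positive): T − 5.5 × 9.81 = 5.5 a.
Adding the two equations eliminates T: 14.054 = 19.8 a, so a = 0.7098 m/s².
Then from the hanging load's equation, T = 5.5 × (9.81 + 0.7098) = 57.859 N.

57.9 N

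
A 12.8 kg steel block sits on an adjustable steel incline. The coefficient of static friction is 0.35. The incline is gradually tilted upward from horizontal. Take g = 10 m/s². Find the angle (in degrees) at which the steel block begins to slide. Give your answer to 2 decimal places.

At the threshold of sliding, static friction is at its maximum μ_s N and exactly balances the weight component along the incline: mg sin θ = μ_s mg cos θ.
Hence tan θ = μ_s = 0.35, so θ = arctan(0.35) = 19.2900°.

19.29°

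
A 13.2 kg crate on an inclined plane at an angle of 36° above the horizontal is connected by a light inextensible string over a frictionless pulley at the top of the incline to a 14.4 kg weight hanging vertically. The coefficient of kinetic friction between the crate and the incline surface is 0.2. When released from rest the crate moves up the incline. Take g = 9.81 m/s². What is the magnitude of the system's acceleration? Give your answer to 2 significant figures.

1.6 m/s²

For the crate on the incline: the weight component along the slope is m₁g sin 36° = 13.2 × 9.81 × 0.5878 = 76.115 N and the normal force is N = m₁g cos 36° = 104.761 N.
Kinetic friction opposes the crate's motion up the incline: f = μN = 0.2 × 104.761 = 20.952 N acting down the slope.
Newton's second law for the crate (up-slope positive): T − 76.115 − 20.952 = 13.2 a. For the hanging weight (downward positive): 14.4 × 9.81 − T = 14.4 a.
Adding the two equations eliminates T: 44.197 = 27.6 a, so a = 1.6013 m/s².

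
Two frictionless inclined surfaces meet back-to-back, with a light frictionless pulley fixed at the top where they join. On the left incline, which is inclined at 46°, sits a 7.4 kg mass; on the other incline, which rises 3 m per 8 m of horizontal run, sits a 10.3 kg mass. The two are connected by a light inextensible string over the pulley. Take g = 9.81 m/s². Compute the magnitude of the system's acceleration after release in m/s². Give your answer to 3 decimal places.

Resolve each weight along its own incline: the 7.4 kg mass has component 7.4 × 9.81 × sin 46° = 52.220 N down its slope, and the 10.3 kg mass has 10.3 × 9.81 × sin 20.56° = 35.479 N down its slope.
The 7.4 kg side's 52.220 N exceeds the other side's 35.479 N, so that mass slides down and the 10.3 kg mass slides up. Taking that direction as positive, Newton's second law for the whole system gives 52.220 − 35.479 = (7.4 + 10.3) a, so a = 16.741 / 17.7 = 0.9458 m/s².

0.946 m/s²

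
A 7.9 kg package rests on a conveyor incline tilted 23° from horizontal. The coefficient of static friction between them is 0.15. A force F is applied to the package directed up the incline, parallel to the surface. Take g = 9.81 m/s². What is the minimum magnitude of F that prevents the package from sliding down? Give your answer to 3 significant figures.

19.6 N

The normal force is N = mg cos 23° = 71.338 N. With F at its minimum the package is on the verge of sliding down, so static friction is at its maximum μ_s N = 0.15 × 71.338 = 10.701 N and acts up the slope.
Equilibrium along the incline: F + μ_s N = mg sin 23°, so F = 30.281 − 10.701 = 19.580 N.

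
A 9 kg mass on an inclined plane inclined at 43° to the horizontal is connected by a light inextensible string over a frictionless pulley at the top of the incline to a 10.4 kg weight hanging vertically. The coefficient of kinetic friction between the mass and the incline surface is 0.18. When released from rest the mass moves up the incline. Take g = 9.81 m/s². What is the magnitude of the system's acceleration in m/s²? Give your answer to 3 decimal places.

For the mass on the incline: the weight component along the slope is m₁g sin 43° = 9 × 9.81 × 0.6820 = 60.214 N and the normal force is N = m₁g cos 43° = 64.571 N.
Kinetic friction opposes the mass's motion up the incline: f = μN = 0.18 × 64.571 = 11.623 N acting down the slope.
Newton's second law for the mass (up-slope positive): T − 60.214 − 11.623 = 9 a. For the hanging weight (downward positive): 10.4 × 9.81 − T = 10.4 a.
Adding the two equations eliminates T: 30.187 = 19.4 a, so a = 1.5560 m/s².

1.556 m/s²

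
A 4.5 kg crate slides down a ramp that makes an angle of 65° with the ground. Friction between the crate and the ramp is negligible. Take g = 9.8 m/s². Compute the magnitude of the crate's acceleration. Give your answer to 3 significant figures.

8.88 m/s²

Resolving the weight along the incline: the component pulling the crate down the slope is mg sin 65° = 4.5 × 9.8 × 0.9063 = 39.968 N, and the normal force is N = mg cos 65° = 4.5 × 9.8 × 0.4226 = 18.637 N.
With no friction the net force along the incline is 39.968 N, so a = g sin 65° = 39.968 / 4.5 = 8.8818 m/s².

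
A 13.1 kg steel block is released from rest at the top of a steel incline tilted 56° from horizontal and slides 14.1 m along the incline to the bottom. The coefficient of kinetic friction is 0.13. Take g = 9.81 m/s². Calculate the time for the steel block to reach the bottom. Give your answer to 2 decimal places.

1.95 s

The weight component along the incline is mg sin 56° = 106.540 N and the normal force is N = mg cos 56° = 71.862 N.
Friction up the slope is f = μN = 0.13 × 71.862 = 9.342 N, so the net downslope force is 106.540 − 9.342 = 97.198 N and a = 97.198 / 13.1 = 7.4197 m/s².
Starting from rest, L = ½at², so t = √(2L/a) = √(2 × 14.1 / 7.4197) = 1.9495 s.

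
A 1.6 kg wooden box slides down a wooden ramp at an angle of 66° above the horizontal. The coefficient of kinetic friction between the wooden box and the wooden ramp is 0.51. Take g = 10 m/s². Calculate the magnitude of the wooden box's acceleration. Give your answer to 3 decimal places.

7.061 m/s²

Resolving the weight along the incline: the component pulling the wooden box down the slope is mg sin 66° = 1.6 × 10 × 0.9135 = 14.616 N, and the normal force is N = mg cos 66° = 1.6 × 10 × 0.4067 = 6.507 N.
Kinetic friction acts up the slope with magnitude f = μN = 0.51 × 6.507 = 3.319 N.
Net force along the incline is 14.616 − 3.319 = 11.297 N, so a = 11.297 / 1.6 = 7.0606 m/s².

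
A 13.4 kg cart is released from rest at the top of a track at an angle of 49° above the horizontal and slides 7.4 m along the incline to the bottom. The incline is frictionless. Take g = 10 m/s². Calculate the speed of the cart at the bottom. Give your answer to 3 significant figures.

The weight component along the incline is mg sin 49° = 101.131 N and the normal force is N = mg cos 49° = 87.912 N.
With no friction, a = g sin 49° = 7.5471 m/s².
Starting from rest over a distance of 7.4 m, v² = 2aL = 2 × 7.5471 × 7.4 = 111.6971, so v = 10.5687 m/s.

10.6 m/s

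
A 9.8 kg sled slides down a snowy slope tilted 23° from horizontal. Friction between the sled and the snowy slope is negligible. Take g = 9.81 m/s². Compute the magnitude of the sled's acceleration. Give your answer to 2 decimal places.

3.83 m/s²

Resolving the weight along the incline: the component pulling the sled down the slope is mg sin 23° = 9.8 × 9.81 × 0.3907 = 37.561 N, and the normal force is N = mg cos 23° = 9.8 × 9.81 × 0.9205 = 88.495 N.
With no friction the net force along the incline is 37.561 N, so a = g sin 23° = 37.561 / 9.8 = 3.8328 m/s².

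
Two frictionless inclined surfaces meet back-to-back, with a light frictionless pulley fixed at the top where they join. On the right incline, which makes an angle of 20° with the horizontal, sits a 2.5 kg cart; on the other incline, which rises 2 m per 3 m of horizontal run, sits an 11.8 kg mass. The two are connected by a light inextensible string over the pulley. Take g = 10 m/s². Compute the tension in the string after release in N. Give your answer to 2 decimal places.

18.50 N

Resolve each weight along its own incline: the 2.5 kg mass has component 2.5 × 10 × sin 20° = 8.551 N down its slope, and the 11.8 kg mass has 11.8 × 10 × sin 33.69° = 65.455 N down its slope.
The 11.8 kg side's 65.455 N exceeds the other side's 8.551 N, so that mass slides down and the 2.5 kg mass slides up. Taking that direction as positive, Newton's second law for the whole system gives 65.455 − 8.551 = (2.5 + 11.8) a, so a = 56.904 / 14.3 = 3.9793 m/s².
For the 2.5 kg mass (up-slope positive): T − 8.551 = 2.5 × 3.9793, so T = 18.499 N.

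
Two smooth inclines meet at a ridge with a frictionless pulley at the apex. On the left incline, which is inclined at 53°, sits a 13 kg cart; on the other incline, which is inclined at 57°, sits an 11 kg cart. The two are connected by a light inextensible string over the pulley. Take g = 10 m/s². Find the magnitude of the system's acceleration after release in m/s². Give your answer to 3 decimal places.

Resolve each weight along its own incline: the 13 kg mass has component 13 × 10 × sin 53° = 103.823 N down its slope, and the 11 kg mass has 11 × 10 × sin 57° = 92.254 N down its slope.
The 13 kg side's 103.823 N exceeds the other side's 92.254 N, so that mass slides down and the 11 kg mass slides up. Taking that direction as positive, Newton's second law for the whole system gives 103.823 − 92.254 = (13 + 11) a, so a = 11.569 / 24 = 0.4820 m/s².

0.482 m/s²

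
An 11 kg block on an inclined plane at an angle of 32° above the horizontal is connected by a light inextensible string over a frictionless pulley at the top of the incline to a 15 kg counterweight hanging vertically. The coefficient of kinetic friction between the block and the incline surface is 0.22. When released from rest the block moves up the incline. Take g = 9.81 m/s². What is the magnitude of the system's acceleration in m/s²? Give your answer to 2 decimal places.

2.69 m/s²

For the block on the incline: the weight component along the slope is m₁g sin 32° = 11 × 9.81 × 0.5299 = 57.182 N and the normal force is N = m₁g cos 32° = 91.513 N.
Kinetic friction opposes the block's motion up the incline: f = μN = 0.22 × 91.513 = 20.133 N acting down the slope.
Newton's second law for the block (up-slope positive): T − 57.182 − 20.133 = 11 a. For the hanging counterweight (downward positive): 15 × 9.81 − T = 15 a.
Adding the two equations eliminates T: 69.835 = 26 a, so a = 2.6860 m/s².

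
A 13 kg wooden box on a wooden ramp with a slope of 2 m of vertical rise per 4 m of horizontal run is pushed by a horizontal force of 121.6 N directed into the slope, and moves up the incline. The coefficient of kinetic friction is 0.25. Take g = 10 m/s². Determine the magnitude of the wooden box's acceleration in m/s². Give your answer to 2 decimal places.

The horizontal push has components F cos 26.57° = 121.6 × 0.8944 = 108.759 N up the incline and F sin 26.57° = 121.6 × 0.4472 = 54.380 N pressing into the surface.
The normal force is therefore N = mg cos 26.57° + F sin 26.57° = 116.272 + 54.380 = 170.652 N, and kinetic friction down the slope is μN = 0.25 × 170.652 = 42.663 N.
Along the incline: F cos 26.57° − mg sin 26.57° − μN = ma, so 108.759 − 58.136 − 42.663 = 13 a, giving a = 0.6123 m/s².

0.61 m/s²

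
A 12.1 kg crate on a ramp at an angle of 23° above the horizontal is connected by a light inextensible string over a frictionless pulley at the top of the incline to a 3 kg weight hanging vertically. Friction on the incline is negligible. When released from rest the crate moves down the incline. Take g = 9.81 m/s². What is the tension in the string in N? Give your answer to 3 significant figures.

32.8 N

For the crate on the incline: the weight component along the slope is m₁g sin 23° = 12.1 × 9.81 × 0.3907 = 46.376 N and the normal force is N = m₁g cos 23° = 109.265 N.
Newton's second law for the crate (down-slope positive): 46.376 − T = 12.1 a. For the hanging weight (upward positive): T − 3 × 9.81 = 3 a.
Adding the two equations eliminates T: 16.946 = 15.1 a, so a = 1.1223 m/s².
Then from the hanging weight's equation, T = 3 × (9.81 + 1.1223) = 32.797 N.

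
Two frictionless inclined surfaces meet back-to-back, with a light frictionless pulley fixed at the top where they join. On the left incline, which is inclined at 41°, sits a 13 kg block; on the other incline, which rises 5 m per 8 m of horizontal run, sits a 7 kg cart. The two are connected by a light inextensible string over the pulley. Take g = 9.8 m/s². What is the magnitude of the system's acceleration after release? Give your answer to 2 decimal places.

2.36 m/s²

Resolve each weight along its own incline: the 13 kg mass has component 13 × 9.8 × sin 41° = 83.582 N down its slope, and the 7 kg mass has 7 × 9.8 × sin 32.01° = 36.358 N down its slope.
The 13 kg side's 83.582 N exceeds the other side's 36.358 N, so that mass slides down and the 7 kg mass slides up. Taking that direction as positive, Newton's second law for the whole system gives 83.582 − 36.358 = (13 + 7) a, so a = 47.224 / 20 = 2.3612 m/s².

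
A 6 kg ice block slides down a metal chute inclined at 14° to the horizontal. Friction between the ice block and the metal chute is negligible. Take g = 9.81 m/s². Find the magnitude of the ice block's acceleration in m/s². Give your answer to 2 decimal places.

Resolving the weight along the incline: the component pulling the ice block down the slope is mg sin 14° = 6 × 9.81 × 0.2419 = 14.238 N, and the normal force is N = mg cos 14° = 6 × 9.81 × 0.9703 = 57.112 N.
With no friction the net force along the incline is 14.238 N, so a = g sin 14° = 14.238 / 6 = 2.3730 m/s².

2.37 m/s²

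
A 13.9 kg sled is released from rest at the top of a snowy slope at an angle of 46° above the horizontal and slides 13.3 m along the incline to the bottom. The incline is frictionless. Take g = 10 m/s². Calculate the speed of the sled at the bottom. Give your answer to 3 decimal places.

13.833 m/s

The weight component along the incline is mg sin 46° = 99.988 N and the normal force is N = mg cos 46° = 96.558 N.
With no friction, a = g sin 46° = 7.1934 m/s².
Starting from rest over a distance of 13.3 m, v² = 2aL = 2 × 7.1934 × 13.3 = 191.3444, so v = 13.8327 m/s.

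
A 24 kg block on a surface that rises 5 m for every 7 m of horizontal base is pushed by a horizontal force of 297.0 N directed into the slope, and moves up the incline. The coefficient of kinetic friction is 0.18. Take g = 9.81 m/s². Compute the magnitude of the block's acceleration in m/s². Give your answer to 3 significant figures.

The horizontal push has components F cos 35.54° = 297.0 × 0.8137 = 241.669 N up the incline and F sin 35.54° = 297.0 × 0.5812 = 172.616 N pressing into the surface.
The normal force is therefore N = mg cos 35.54° + F sin 35.54° = 191.578 + 172.616 = 364.194 N, and kinetic friction down the slope is μN = 0.18 × 364.194 = 65.555 N.
Along the incline: F cos 35.54° − mg sin 35.54° − μN = ma, so 241.669 − 136.838 − 65.555 = 24 a, giving a = 1.6365 m/s².

1.64 m/s²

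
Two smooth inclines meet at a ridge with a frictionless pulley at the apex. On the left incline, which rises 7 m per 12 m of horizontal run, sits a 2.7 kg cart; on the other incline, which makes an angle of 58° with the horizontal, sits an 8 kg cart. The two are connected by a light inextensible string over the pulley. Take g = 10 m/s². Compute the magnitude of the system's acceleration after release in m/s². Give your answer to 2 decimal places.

Resolve each weight along its own incline: the 2.7 kg mass has component 2.7 × 10 × sin 30.26° = 13.605 N down its slope, and the 8 kg mass has 8 × 10 × sin 58° = 67.844 N down its slope.
The 8 kg side's 67.844 N exceeds the other side's 13.605 N, so that mass slides down and the 2.7 kg mass slides up. Taking that direction as positive, Newton's second law for the whole system gives 67.844 − 13.605 = (2.7 + 8) a, so a = 54.239 / 10.7 = 5.0691 m/s².

5.07 m/s²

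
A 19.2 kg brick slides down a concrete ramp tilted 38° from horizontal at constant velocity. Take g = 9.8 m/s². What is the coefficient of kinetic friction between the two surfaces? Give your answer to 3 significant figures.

0.781

At constant velocity the net force along the incline is zero: mg sin 38° = μ mg cos 38°.
So μ = tan 38° = 0.6157 / 0.7880 = 0.7813.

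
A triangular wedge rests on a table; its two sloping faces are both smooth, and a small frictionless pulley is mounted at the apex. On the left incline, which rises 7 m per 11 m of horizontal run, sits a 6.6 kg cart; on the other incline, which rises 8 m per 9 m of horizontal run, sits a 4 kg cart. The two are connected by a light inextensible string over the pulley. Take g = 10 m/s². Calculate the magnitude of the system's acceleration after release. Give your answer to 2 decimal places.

Resolve each weight along its own incline: the 6.6 kg mass has component 6.6 × 10 × sin 32.47° = 35.434 N down its slope, and the 4 kg mass has 4 × 10 × sin 41.63° = 26.575 N down its slope.
The 6.6 kg side's 35.434 N exceeds the other side's 26.575 N, so that mass slides down and the 4 kg mass slides up. Taking that direction as positive, Newton's second law for the whole system gives 35.434 − 26.575 = (6.6 + 4) a, so a = 8.859 / 10.6 = 0.8358 m/s².

0.84 m/s²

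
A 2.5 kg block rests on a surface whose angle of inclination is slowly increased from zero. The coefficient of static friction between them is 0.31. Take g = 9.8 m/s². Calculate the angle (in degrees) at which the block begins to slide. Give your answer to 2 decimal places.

At the threshold of sliding, static friction is at its maximum μ_s N and exactly balances the weight component along the incline: mg sin θ = μ_s mg cos θ.
Hence tan θ = μ_s = 0.31, so θ = arctan(0.31) = 17.2234°.

17.22°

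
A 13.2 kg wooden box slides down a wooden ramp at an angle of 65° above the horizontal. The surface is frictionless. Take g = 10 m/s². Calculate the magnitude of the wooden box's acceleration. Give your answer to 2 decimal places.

9.06 m/s²

Resolving the weight along the incline: the component pulling the wooden box down the slope is mg sin 65° = 13.2 × 10 × 0.9063 = 119.632 N, and the normal force is N = mg cos 65° = 13.2 × 10 × 0.4226 = 55.783 N.
With no friction the net force along the incline is 119.632 N, so a = g sin 65° = 119.632 / 13.2 = 9.0630 m/s².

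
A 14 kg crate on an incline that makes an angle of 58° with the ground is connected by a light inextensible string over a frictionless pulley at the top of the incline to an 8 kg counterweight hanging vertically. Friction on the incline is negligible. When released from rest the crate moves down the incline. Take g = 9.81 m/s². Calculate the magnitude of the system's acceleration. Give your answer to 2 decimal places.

For the crate on the incline: the weight component along the slope is m₁g sin 58° = 14 × 9.81 × 0.8480 = 116.464 N and the normal force is N = m₁g cos 58° = 72.779 N.
Newton's second law for the crate (down-slope positive): 116.464 − T = 14 a. For the hanging counterweight (upward positive): T − 8 × 9.81 = 8 a.
Adding the two equations eliminates T: 37.984 = 22 a, so a = 1.7265 m/s².

1.73 m/s²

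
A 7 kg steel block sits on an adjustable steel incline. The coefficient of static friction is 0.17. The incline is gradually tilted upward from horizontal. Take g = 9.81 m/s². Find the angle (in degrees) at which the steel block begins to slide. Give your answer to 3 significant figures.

9.65°

At the threshold of sliding, static friction is at its maximum μ_s N and exactly balances the weight component along the incline: mg sin θ = μ_s mg cos θ.
Hence tan θ = μ_s = 0.17, so θ = arctan(0.17) = 9.6480°.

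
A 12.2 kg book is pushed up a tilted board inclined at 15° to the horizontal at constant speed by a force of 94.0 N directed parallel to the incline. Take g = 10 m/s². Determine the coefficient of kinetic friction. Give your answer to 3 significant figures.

At constant speed ΣF = 0 along the incline. The applied 94.0 N acts up the slope; the weight component mg sin 15° = 31.576 N and kinetic friction μN both act down the slope.
So 94.0 = 31.576 + μ × 117.843, giving μ = (94.0 − 31.576) / 117.843 = 0.5297.

0.530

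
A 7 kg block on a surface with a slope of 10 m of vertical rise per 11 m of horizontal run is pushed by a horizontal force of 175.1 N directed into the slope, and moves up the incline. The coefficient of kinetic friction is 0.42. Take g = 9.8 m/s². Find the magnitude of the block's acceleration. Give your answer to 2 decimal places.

1.80 m/s²

The horizontal push has components F cos 42.27° = 175.1 × 0.7399 = 129.556 N up the incline and F sin 42.27° = 175.1 × 0.6727 = 117.790 N pressing into the surface.
The normal force is therefore N = mg cos 42.27° + F sin 42.27° = 50.757 + 117.790 = 168.547 N, and kinetic friction down the slope is μN = 0.42 × 168.547 = 70.790 N.
Along the incline: F cos 42.27° − mg sin 42.27° − μN = ma, so 129.556 − 46.147 − 70.790 = 7 a, giving a = 1.8027 m/s².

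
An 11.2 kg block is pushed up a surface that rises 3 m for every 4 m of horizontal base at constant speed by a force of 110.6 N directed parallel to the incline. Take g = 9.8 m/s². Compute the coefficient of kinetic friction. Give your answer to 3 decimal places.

At constant speed ΣF = 0 along the incline. The applied 110.6 N acts up the slope; the weight component mg sin 36.87° = 65.856 N and kinetic friction μN both act down the slope.
So 110.6 = 65.856 + μ × 87.808, giving μ = (110.6 − 65.856) / 87.808 = 0.5096.

0.510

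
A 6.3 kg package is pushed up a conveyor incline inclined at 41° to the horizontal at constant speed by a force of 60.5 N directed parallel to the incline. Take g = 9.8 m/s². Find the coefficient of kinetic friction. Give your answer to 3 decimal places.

At constant speed ΣF = 0 along the incline. The applied 60.5 N acts up the slope; the weight component mg sin 41° = 40.505 N and kinetic friction μN both act down the slope.
So 60.5 = 40.505 + μ × 46.596, giving μ = (60.5 − 40.505) / 46.596 = 0.4291.

0.429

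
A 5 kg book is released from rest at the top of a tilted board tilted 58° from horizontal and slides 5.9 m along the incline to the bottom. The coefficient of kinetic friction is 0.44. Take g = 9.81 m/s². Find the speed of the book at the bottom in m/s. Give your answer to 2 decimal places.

The weight component along the incline is mg sin 58° = 41.597 N and the normal force is N = mg cos 58° = 25.993 N.
Friction up the slope is f = μN = 0.44 × 25.993 = 11.437 N, so the net downslope force is 41.597 − 11.437 = 30.160 N and a = 30.160 / 5 = 6.0320 m/s².
Starting from rest over a distance of 5.9 m, v² = 2aL = 2 × 6.0320 × 5.9 = 71.1776, so v = 8.4367 m/s.

8.44 m/s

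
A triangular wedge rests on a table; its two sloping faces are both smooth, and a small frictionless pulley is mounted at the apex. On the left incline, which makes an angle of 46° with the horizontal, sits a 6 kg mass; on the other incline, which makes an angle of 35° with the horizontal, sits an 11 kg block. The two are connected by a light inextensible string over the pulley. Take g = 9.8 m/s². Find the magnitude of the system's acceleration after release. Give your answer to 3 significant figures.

1.15 m/s²

Resolve each weight along its own incline: the 6 kg mass has component 6 × 9.8 × sin 46° = 42.297 N down its slope, and the 11 kg mass has 11 × 9.8 × sin 35° = 61.832 N down its slope.
The 11 kg side's 61.832 N exceeds the other side's 42.297 N, so that mass slides down and the 6 kg mass slides up. Taking that direction as positive, Newton's second law for the whole system gives 61.832 − 42.297 = (6 + 11) a, so a = 19.535 / 17 = 1.1491 m/s².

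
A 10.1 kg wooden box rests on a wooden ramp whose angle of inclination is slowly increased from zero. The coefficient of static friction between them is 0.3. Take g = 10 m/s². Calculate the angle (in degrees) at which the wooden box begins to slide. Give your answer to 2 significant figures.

At the threshold of sliding, static friction is at its maximum μ_s N and exactly balances the weight component along the incline: mg sin θ = μ_s mg cos θ.
Hence tan θ = μ_s = 0.3, so θ = arctan(0.3) = 16.6992°.

17°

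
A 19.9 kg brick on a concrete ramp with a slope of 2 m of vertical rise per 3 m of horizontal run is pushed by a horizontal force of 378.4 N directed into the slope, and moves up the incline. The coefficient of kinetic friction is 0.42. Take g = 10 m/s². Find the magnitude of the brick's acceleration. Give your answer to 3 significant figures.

2.35 m/s²

The horizontal push has components F cos 33.69° = 378.4 × 0.8321 = 314.867 N up the incline and F sin 33.69° = 378.4 × 0.5547 = 209.898 N pressing into the surface.
The normal force is therefore N = mg cos 33.69° + F sin 33.69° = 165.588 + 209.898 = 375.486 N, and kinetic friction down the slope is μN = 0.42 × 375.486 = 157.704 N.
Along the incline: F cos 33.69° − mg sin 33.69° − μN = ma, so 314.867 − 110.385 − 157.704 = 19.9 a, giving a = 2.3507 m/s².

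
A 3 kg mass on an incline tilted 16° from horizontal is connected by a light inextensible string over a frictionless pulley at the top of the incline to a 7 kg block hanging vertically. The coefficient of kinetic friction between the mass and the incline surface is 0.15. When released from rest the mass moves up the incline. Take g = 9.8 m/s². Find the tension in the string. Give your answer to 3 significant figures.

29.2 N

For the mass on the incline: the weight component along the slope is m₁g sin 16° = 3 × 9.8 × 0.2756 = 8.103 N and the normal force is N = m₁g cos 16° = 28.261 N.
Kinetic friction opposes the mass's motion up the incline: f = μN = 0.15 × 28.261 = 4.239 N acting down the slope.
Newton's second law for the mass (up-slope positive): T − 8.103 − 4.239 = 3 a. For the hanging block (downward positive): 7 × 9.8 − T = 7 a.
Adding the two equations eliminates T: 56.258 = 10 a, so a = 5.6258 m/s².
Then from the hanging block's equation, T = 7 × (9.8 − 5.6258) = 29.219 N.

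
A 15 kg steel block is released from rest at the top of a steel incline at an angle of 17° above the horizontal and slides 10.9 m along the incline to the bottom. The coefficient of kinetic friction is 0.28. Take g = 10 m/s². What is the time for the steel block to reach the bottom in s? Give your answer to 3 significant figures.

The weight component along the incline is mg sin 17° = 43.856 N and the normal force is N = mg cos 17° = 143.446 N.
Friction up the slope is f = μN = 0.28 × 143.446 = 40.165 N, so the net downslope force is 43.856 − 40.165 = 3.691 N and a = 3.691 / 15 = 0.2461 m/s².
Starting from rest, L = ½at², so t = √(2L/a) = √(2 × 10.9 / 0.2461) = 9.4118 s.

9.41 s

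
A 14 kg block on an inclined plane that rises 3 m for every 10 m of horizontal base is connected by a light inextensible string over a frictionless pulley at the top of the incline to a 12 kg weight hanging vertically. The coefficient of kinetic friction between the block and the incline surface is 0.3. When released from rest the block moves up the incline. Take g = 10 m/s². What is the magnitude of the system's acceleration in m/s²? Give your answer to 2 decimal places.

For the block on the incline: the weight component along the slope is m₁g sin 16.70° = 14 × 10 × 0.2873 = 40.222 N and the normal force is N = m₁g cos 16.70° = 134.096 N.
Kinetic friction opposes the block's motion up the incline: f = μN = 0.3 × 134.096 = 40.229 N acting down the slope.
Newton's second law for the block (up-slope positive): T − 40.222 − 40.229 = 14 a. For the hanging weight (downward positive): 12 × 10 − T = 12 a.
Adding the two equations eliminates T: 39.549 = 26 a, so a = 1.5211 m/s².

1.52 m/s²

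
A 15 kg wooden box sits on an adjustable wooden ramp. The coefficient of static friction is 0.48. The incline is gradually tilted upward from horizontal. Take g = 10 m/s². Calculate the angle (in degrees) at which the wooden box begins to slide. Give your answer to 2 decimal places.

At the threshold of sliding, static friction is at its maximum μ_s N and exactly balances the weight component along the incline: mg sin θ = μ_s mg cos θ.
Hence tan θ = μ_s = 0.48, so θ = arctan(0.48) = 25.6410°.

25.64°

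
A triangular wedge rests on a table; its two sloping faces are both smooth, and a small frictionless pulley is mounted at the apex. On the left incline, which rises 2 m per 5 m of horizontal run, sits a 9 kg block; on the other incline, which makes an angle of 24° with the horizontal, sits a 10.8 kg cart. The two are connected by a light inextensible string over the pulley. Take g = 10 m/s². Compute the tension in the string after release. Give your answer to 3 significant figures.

38.2 N

Resolve each weight along its own incline: the 9 kg mass has component 9 × 10 × sin 21.80° = 33.425 N down its slope, and the 10.8 kg mass has 10.8 × 10 × sin 24° = 43.928 N down its slope.
The 10.8 kg side's 43.928 N exceeds the other side's 33.425 N, so that mass slides down and the 9 kg mass slides up. Taking that direction as positive, Newton's second law for the whole system gives 43.928 − 33.425 = (9 + 10.8) a, so a = 10.503 / 19.8 = 0.5305 m/s².
For the 9 kg mass (up-slope positive): T − 33.425 = 9 × 0.5305, so T = 38.200 N.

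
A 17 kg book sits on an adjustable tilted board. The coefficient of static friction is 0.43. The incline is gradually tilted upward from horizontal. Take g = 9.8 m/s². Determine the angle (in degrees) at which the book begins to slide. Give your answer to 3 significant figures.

At the threshold of sliding, static friction is at its maximum μ_s N and exactly balances the weight component along the incline: mg sin θ = μ_s mg cos θ.
Hence tan θ = μ_s = 0.43, so θ = arctan(0.43) = 23.2677°.

23.3°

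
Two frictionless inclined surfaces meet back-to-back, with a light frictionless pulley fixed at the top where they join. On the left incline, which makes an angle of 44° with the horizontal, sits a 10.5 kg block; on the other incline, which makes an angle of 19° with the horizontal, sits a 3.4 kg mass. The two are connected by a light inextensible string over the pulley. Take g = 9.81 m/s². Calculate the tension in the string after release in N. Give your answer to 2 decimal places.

25.71 N

Resolve each weight along its own incline: the 10.5 kg mass has component 10.5 × 9.81 × sin 44° = 71.553 N down its slope, and the 3.4 kg mass has 3.4 × 9.81 × sin 19° = 10.859 N down its slope.
The 10.5 kg side's 71.553 N exceeds the other side's 10.859 N, so that mass slides down and the 3.4 kg mass slides up. Taking that direction as positive, Newton's second law for the whole system gives 71.553 − 10.859 = (10.5 + 3.4) a, so a = 60.694 / 13.9 = 4.3665 m/s².
For the 3.4 kg mass (up-slope positive): T − 10.859 = 3.4 × 4.3665, so T = 25.705 N.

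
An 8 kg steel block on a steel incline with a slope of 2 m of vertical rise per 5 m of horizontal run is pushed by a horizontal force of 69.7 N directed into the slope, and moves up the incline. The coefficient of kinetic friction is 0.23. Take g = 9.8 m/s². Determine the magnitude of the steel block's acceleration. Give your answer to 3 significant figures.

1.61 m/s²

The horizontal push has components F cos 21.80° = 69.7 × 0.9285 = 64.716 N up the incline and F sin 21.80° = 69.7 × 0.3714 = 25.887 N pressing into the surface.
The normal force is therefore N = mg cos 21.80° + F sin 21.80° = 72.794 + 25.887 = 98.681 N, and kinetic friction down the slope is μN = 0.23 × 98.681 = 22.697 N.
Along the incline: F cos 21.80° − mg sin 21.80° − μN = ma, so 64.716 − 29.118 − 22.697 = 8 a, giving a = 1.6126 m/s².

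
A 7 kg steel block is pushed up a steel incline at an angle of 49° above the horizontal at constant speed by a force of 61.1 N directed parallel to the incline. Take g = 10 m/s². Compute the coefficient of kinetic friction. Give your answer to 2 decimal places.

0.18

At constant speed ΣF = 0 along the incline. The applied 61.1 N acts up the slope; the weight component mg sin 49° = 52.830 N and kinetic friction μN both act down the slope.
So 61.1 = 52.830 + μ × 45.924, giving μ = (61.1 − 52.830) / 45.924 = 0.1801.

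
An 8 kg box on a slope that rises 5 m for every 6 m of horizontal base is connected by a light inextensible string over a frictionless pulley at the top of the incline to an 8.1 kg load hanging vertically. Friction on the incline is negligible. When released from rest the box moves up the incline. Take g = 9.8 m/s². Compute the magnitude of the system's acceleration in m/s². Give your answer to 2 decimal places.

For the box on the incline: the weight component along the slope is m₁g sin 39.81° = 8 × 9.8 × 0.6402 = 50.192 N and the normal force is N = m₁g cos 39.81° = 60.229 N.
Newton's second law for the box (up-slope positive): T − 50.192 = 8 a. For the hanging load (downward positive): 8.1 × 9.8 − T = 8.1 a.
Adding the two equations eliminates T: 29.188 = 16.1 a, so a = 1.8129 m/s².

1.81 m/s²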